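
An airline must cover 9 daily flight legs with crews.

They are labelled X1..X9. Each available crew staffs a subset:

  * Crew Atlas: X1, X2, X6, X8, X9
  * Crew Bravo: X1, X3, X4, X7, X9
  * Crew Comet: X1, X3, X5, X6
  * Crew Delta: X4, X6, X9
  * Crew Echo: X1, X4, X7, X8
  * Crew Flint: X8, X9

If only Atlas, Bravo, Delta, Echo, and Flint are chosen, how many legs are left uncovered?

Union of Atlas, Bravo, Delta, Echo, Flint = {X1, X2, X3, X4, X6, X7, X8, X9}.
Not covered: X5 — 1 leg.

1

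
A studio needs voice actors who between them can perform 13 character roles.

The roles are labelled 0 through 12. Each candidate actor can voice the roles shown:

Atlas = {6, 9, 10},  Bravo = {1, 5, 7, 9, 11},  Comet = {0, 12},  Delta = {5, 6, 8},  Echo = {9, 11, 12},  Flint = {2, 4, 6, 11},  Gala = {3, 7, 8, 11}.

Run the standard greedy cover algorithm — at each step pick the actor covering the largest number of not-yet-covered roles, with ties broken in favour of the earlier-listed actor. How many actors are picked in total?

5

Greedy: pick Bravo (covers 5 new) → pick Flint (covers 3 new) → pick Comet (covers 2 new) → pick Gala (covers 2 new) → pick Atlas (covers 1 new). Total picks: 5.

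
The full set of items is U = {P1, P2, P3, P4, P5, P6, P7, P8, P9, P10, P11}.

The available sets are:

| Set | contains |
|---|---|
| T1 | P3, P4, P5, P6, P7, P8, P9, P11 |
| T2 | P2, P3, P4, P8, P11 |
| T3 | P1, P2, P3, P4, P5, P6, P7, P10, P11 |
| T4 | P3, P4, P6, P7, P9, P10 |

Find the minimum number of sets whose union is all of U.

2

Take {T1, T3}. Their union is {P1, P2, P3, P4, P5, P6, P7, P8, P9, P10, P11}, which is all 11 items.
No single set has all 11 items (the largest, T3, has 9), so 2 is optimal.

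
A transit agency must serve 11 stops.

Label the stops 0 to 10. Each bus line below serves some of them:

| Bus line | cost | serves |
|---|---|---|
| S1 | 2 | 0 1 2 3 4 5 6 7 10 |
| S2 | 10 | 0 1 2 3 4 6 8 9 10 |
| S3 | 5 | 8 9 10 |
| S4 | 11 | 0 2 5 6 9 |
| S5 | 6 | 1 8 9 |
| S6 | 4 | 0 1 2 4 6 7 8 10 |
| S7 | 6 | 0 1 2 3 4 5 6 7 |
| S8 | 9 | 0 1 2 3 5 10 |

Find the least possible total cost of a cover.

7

S1, S3 together cover every stop (S1 ∪ S3 = {0, 1, 2, 3, 4, 5, 6, 7, 8, 9, 10}); total cost 2 + 5 = 7.
No covering selection has total cost below 7.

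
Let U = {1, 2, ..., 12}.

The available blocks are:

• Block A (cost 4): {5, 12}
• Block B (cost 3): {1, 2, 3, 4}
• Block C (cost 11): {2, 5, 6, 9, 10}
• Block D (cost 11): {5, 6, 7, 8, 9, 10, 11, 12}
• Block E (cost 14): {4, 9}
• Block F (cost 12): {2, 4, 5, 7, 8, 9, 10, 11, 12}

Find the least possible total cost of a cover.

14

B, D together cover every item (B ∪ D = {1, 2, 3, 4, 5, 6, 7, 8, 9, 10, 11, 12}); total cost 3 + 11 = 14.
No covering selection has total cost below 14.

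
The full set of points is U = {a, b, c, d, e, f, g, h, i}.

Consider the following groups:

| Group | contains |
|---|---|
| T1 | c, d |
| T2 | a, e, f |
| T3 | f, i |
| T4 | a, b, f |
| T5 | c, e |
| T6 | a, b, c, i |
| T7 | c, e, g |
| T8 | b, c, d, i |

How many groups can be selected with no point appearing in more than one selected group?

2

T4, T5 are pairwise disjoint (T4={a,b,f}; T5={c,e}).
Every remaining group overlaps one of these, and no 3 of the listed groups are pairwise disjoint, so 2 is the maximum.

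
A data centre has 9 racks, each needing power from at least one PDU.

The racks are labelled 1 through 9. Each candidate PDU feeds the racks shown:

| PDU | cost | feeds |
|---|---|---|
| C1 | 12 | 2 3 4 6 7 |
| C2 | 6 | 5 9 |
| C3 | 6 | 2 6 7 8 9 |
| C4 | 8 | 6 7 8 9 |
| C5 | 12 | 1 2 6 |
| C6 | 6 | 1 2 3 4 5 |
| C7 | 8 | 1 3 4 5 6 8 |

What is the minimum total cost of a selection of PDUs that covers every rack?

C3, C6 together cover every rack (C3 ∪ C6 = {1, 2, 3, 4, 5, 6, 7, 8, 9}); total cost 6 + 6 = 12.
No covering selection has total cost below 12.

12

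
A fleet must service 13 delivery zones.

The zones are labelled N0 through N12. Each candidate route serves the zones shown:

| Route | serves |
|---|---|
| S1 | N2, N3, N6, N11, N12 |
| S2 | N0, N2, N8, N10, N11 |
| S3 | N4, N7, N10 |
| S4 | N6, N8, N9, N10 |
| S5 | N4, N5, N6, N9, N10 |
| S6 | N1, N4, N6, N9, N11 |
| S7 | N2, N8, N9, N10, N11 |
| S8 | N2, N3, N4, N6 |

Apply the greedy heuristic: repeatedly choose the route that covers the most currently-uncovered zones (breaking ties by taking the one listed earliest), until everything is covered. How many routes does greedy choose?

Greedy: pick S1 (covers 5 new) → pick S5 (covers 4 new) → pick S2 (covers 2 new) → pick S3 (covers 1 new) → pick S6 (covers 1 new). Total picks: 5.

5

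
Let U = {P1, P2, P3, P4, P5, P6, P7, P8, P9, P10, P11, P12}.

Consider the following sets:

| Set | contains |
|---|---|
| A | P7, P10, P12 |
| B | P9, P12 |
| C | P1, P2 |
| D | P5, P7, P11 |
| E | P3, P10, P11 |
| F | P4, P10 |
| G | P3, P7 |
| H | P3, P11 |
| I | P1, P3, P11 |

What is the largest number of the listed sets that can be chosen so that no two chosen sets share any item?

4

B, C, F, H are pairwise disjoint (B={P9,P12}; C={P1,P2}; F={P4,P10}; H={P3,P11}).
Every remaining set overlaps one of these, and no 5 of the listed sets are pairwise disjoint, so 4 is the maximum.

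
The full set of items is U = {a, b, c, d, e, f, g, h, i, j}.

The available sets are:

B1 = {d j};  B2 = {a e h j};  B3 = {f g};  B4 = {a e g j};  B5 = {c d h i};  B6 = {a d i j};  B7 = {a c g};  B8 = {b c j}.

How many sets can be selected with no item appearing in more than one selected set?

2

B1, B3 are pairwise disjoint (B1={d,j}; B3={f,g}).
Every remaining set overlaps one of these, and no 3 of the listed sets are pairwise disjoint, so 2 is the maximum.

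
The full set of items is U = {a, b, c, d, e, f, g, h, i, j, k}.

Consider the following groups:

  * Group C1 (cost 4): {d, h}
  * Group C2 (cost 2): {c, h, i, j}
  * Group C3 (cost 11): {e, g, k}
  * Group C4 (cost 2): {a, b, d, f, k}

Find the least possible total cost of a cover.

C2, C3, C4 together cover every item (C2 ∪ C3 ∪ C4 = {a, b, c, d, e, f, g, h, i, j, k}); total cost 2 + 11 + 2 = 15.
No covering selection has total cost below 15.

15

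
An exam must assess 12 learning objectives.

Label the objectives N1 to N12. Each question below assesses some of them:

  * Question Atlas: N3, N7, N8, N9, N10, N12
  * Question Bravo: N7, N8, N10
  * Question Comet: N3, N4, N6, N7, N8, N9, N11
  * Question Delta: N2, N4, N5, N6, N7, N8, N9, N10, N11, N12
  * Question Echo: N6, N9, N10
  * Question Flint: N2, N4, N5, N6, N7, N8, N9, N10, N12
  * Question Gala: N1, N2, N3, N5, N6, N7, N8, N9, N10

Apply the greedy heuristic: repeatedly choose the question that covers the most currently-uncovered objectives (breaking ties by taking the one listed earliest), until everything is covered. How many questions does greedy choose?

Greedy: pick Delta (covers 10 new) → pick Gala (covers 2 new). Total picks: 2.

2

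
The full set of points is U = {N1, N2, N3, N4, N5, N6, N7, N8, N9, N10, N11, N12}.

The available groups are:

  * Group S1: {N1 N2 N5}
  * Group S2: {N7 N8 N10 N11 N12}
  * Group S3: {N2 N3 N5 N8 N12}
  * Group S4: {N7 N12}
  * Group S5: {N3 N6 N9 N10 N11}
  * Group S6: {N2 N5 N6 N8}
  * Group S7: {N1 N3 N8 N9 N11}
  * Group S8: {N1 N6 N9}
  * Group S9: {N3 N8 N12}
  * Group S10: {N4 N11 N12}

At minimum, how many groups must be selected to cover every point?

S2, S6, S7, and S10 cover everything between them: the union {N1, N2, N3, N4, N5, N6, N7, N8, N9, N10, N11, N12} is all of U.
Only S10 contains N4, so S10 is forced; the remaining 9 points need at least 3 more groups (each remaining group adds at most 4) — so at least 4 groups are needed, and 4 is optimal.

4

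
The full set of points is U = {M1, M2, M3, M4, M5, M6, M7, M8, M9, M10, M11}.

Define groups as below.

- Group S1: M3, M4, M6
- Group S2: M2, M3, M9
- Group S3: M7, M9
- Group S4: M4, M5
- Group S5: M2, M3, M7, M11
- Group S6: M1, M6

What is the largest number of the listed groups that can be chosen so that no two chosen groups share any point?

S2, S4, S6 are pairwise disjoint (S2={M2,M3,M9}; S4={M4,M5}; S6={M1,M6}).
Every remaining group overlaps one of these, and no 4 of the listed groups are pairwise disjoint, so 3 is the maximum.

3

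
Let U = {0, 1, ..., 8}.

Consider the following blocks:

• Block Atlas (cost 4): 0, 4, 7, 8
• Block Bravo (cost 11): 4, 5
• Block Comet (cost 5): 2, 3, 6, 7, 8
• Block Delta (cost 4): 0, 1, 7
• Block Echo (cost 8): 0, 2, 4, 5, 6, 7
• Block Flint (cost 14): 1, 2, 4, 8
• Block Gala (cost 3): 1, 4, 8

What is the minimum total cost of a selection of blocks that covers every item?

16

Comet, Echo, Gala together cover every item (Comet ∪ Echo ∪ Gala = {0, 1, 2, 3, 4, 5, 6, 7, 8}); total cost 5 + 8 + 3 = 16.
The greedy pick Atlas, Comet, Gala, Echo costs 20; no covering selection beats 16.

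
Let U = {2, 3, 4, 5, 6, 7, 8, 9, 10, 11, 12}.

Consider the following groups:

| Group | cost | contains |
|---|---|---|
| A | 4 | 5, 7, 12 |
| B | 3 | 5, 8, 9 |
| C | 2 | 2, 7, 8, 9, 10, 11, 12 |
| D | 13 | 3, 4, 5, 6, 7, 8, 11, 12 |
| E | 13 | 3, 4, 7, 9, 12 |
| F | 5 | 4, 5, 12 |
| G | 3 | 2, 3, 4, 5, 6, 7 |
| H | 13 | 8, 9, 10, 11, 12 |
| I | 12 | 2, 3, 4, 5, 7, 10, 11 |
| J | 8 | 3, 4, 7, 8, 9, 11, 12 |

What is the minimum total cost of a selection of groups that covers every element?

C, G together cover every element (C ∪ G = {2, 3, 4, 5, 6, 7, 8, 9, 10, 11, 12}); total cost 2 + 3 = 5.
No covering selection has total cost below 5.

5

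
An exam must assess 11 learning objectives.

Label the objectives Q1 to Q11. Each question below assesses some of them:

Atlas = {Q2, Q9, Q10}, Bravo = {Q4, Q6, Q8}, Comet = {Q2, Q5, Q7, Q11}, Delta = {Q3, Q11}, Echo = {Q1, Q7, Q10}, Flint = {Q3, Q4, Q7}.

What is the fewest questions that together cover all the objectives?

5

Atlas and Bravo and Comet and Delta and Echo together: Atlas ∪ Bravo ∪ Comet ∪ Delta ∪ Echo = {Q1, Q2, Q3, Q4, Q5, Q6, Q7, Q8, Q9, Q10, Q11} — every objective is covered.
No 4 of the 6 questions cover everything (all 15 combinations miss at least one objective), so 5 is optimal.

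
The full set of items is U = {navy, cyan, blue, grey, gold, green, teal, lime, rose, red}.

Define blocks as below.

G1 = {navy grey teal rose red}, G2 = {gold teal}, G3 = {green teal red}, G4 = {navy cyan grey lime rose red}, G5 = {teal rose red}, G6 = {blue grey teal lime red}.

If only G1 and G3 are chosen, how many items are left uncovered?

Union of G1, G3 = {navy, grey, green, teal, rose, red}.
Not covered: cyan, blue, gold, lime — 4 items.

4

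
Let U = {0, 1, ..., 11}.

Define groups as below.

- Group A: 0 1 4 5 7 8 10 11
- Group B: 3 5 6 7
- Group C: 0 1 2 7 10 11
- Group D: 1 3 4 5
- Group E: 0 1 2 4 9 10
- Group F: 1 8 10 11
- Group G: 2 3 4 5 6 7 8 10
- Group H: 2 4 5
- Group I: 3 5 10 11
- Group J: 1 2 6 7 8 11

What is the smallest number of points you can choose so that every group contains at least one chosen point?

2

Take T = {1, 5}. Each listed group contains at least one of these, so T is a hitting set of size 2.
The groups B, F are pairwise disjoint, so any hitting set needs a separate point for each — at least 2. Hence 2 is optimal.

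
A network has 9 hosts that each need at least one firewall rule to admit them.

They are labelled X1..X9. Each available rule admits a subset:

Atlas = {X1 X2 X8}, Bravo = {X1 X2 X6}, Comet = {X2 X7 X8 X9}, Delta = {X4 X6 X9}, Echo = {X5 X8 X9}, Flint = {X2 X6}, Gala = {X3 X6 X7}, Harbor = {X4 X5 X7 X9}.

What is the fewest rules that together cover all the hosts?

3

Take {Atlas, Gala, Harbor}. Their union is {X1, X2, X3, X4, X5, X6, X7, X8, X9}, which is all 9 hosts.
Each rule has at most 4 hosts, and 2·4 = 8 < 9 — so at least 3 rules are needed, and 3 is optimal.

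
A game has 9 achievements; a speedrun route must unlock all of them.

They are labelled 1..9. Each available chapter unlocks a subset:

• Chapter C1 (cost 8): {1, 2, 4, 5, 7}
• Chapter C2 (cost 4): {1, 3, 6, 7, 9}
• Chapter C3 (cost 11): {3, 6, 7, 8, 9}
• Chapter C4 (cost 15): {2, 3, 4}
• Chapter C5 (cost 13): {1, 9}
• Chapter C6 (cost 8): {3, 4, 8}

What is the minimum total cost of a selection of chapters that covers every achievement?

C1, C3 together cover every achievement (C1 ∪ C3 = {1, 2, 3, 4, 5, 6, 7, 8, 9}); total cost 8 + 11 = 19.
The greedy pick C2, C1, C6 costs 20; no covering selection beats 19.

19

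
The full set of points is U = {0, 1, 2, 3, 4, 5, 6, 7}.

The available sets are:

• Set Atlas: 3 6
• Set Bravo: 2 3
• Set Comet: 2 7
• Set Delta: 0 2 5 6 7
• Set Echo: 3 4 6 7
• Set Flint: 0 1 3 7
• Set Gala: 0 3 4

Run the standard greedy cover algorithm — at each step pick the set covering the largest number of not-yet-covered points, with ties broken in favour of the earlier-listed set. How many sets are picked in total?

3

Greedy: pick Delta (covers 5 new) → pick Echo (covers 2 new) → pick Flint (covers 1 new). Total picks: 3.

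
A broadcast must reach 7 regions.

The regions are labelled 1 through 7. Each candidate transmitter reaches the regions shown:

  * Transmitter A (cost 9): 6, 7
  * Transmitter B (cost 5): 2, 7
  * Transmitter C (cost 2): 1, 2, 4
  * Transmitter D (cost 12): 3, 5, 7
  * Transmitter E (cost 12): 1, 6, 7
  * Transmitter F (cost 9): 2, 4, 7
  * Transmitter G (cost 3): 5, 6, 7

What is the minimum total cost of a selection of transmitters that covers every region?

17

C, D, G together cover every region (C ∪ D ∪ G = {1, 2, 3, 4, 5, 6, 7}); total cost 2 + 12 + 3 = 17.
No covering selection has total cost below 17.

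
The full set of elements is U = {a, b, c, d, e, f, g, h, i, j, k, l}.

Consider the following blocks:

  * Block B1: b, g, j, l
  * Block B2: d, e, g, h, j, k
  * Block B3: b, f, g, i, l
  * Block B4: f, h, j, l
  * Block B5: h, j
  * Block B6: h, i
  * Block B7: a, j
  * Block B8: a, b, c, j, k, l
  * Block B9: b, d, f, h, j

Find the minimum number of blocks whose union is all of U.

B2 and B3 and B8 together: B2 ∪ B3 ∪ B8 = {a, b, c, d, e, f, g, h, i, j, k, l} — every element is covered.
Only B8 contains c, so B8 is forced; the remaining 6 elements need at least 2 more blocks (each remaining block adds at most 4) — so at least 3 blocks are needed, and 3 is optimal.

3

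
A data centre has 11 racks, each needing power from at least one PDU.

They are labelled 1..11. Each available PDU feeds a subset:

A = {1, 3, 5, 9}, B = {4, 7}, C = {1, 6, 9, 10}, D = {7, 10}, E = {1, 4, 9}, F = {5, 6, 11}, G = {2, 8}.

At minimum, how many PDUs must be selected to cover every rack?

5

A and B and C and F and G together: A ∪ B ∪ C ∪ F ∪ G = {1, 2, 3, 4, 5, 6, 7, 8, 9, 10, 11} — every rack is covered.
Only A contains 3, so A is forced; the remaining 7 racks need at least 4 more PDUs (each remaining PDU adds at most 2) — so at least 5 PDUs are needed, and 5 is optimal.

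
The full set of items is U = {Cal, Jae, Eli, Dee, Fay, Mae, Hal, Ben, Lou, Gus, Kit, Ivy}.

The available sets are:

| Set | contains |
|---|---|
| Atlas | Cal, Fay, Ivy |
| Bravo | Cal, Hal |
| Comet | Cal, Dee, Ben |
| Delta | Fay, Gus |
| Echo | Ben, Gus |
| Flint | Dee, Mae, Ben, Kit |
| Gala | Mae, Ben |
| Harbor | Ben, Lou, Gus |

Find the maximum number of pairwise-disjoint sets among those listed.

Bravo, Delta, Gala are pairwise disjoint (Bravo={Cal,Hal}; Delta={Fay,Gus}; Gala={Mae,Ben}).
Every remaining set overlaps one of these, and no 4 of the listed sets are pairwise disjoint, so 3 is the maximum.

3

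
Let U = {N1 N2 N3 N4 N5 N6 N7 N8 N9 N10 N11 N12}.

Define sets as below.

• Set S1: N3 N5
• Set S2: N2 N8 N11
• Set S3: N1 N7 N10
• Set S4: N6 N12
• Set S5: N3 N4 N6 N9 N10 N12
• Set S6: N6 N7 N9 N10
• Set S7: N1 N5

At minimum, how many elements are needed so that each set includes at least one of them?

Take H = {N1, N2, N3, N6}. Each listed set contains at least one of these, so H is a hitting set of size 4.
The sets S1, S2, S3, S4 are pairwise disjoint, so any hitting set needs a separate element for each — at least 4. Hence 4 is optimal.

4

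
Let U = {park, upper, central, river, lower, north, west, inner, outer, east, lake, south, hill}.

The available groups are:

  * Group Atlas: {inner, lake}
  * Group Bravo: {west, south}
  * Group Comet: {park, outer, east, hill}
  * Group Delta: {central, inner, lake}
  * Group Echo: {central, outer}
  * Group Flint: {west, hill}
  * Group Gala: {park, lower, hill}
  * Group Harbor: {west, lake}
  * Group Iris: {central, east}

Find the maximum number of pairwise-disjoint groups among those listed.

Atlas, Bravo, Gala, Iris are pairwise disjoint (Atlas={inner,lake}; Bravo={west,south}; Gala={park,lower,hill}; Iris={central,east}).
Every remaining group overlaps one of these, and no 5 of the listed groups are pairwise disjoint, so 4 is the maximum.

4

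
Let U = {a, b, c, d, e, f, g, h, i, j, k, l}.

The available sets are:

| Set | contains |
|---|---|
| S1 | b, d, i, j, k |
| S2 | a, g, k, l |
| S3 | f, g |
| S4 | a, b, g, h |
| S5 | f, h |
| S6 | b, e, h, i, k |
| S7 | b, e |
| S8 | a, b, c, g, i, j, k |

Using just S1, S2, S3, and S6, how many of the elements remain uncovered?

1

Union of S1, S2, S3, S6 = {a, b, d, e, f, g, h, i, j, k, l}.
Not covered: c — 1 element.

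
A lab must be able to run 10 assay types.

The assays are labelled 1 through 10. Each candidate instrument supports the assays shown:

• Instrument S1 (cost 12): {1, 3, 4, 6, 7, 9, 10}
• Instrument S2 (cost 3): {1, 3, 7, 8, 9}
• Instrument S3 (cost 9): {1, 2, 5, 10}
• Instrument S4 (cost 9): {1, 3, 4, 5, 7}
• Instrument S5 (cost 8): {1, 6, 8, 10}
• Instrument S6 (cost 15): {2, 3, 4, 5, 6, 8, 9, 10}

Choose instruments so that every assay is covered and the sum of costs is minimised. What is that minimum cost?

18

S2, S6 together cover every assay (S2 ∪ S6 = {1, 2, 3, 4, 5, 6, 7, 8, 9, 10}); total cost 3 + 15 = 18.
The greedy pick S2, S3, S1 costs 24; no covering selection beats 18.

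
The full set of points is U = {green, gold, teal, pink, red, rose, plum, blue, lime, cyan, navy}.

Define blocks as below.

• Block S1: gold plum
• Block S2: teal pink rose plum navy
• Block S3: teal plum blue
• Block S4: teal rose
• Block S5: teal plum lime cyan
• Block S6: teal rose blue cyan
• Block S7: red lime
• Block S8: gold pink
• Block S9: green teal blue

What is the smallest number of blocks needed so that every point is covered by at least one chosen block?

5

Take {S1, S2, S5, S7, S9}. Their union is {green, gold, teal, pink, red, rose, plum, blue, lime, cyan, navy}, which is all 11 points.
No 4 of the 9 blocks cover everything (all 126 combinations miss at least one point), so 5 is optimal.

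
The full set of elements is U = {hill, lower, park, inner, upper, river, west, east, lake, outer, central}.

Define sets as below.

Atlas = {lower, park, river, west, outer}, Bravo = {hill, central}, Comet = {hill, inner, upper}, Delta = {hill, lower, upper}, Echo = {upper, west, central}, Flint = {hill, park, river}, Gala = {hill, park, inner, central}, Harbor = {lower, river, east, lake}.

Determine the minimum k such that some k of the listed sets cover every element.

Atlas, Bravo, Comet, and Harbor cover everything between them: the union {hill, lower, park, inner, upper, river, west, east, lake, outer, central} is all of U.
No 3 of the 8 sets cover everything (all 56 combinations miss at least one element), so 4 is optimal.

4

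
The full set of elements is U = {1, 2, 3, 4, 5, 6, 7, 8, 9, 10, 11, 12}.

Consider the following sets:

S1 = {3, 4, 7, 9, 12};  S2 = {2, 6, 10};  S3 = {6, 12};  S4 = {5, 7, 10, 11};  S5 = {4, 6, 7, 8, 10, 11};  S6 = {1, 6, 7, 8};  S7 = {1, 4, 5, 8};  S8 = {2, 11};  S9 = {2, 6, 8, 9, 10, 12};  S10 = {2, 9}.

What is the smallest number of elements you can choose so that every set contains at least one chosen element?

4

The 4 elements {1, 2, 10, 12} hit every set.
No choice of 3 elements meets every set, so 4 is the minimum.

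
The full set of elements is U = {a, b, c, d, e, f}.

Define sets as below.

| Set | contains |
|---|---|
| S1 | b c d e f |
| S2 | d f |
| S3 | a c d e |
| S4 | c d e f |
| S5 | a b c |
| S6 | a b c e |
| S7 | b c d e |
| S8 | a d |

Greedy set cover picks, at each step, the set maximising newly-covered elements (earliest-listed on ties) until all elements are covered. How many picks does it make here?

Greedy: pick S1 (covers 5 new) → pick S3 (covers 1 new). Total picks: 2.

2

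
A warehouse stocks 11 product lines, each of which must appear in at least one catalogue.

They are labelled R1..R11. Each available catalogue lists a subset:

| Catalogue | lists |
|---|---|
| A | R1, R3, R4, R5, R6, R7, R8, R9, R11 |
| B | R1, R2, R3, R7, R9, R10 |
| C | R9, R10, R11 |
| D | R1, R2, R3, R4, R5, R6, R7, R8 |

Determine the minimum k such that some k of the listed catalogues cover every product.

C and D together: C ∪ D = {R1, R2, R3, R4, R5, R6, R7, R8, R9, R10, R11} — every product is covered.
No single catalogue has all 11 products (the largest, A, has 9), so 2 is optimal.

2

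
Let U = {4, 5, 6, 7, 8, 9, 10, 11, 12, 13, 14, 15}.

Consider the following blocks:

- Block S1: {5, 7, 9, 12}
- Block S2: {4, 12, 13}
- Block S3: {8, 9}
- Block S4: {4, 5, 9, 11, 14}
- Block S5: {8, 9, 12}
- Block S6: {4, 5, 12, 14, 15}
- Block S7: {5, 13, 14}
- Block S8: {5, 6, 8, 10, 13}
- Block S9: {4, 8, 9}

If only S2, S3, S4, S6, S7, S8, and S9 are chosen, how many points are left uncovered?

1

Union of S2, S3, S4, S6, S7, S8, S9 = {4, 5, 6, 8, 9, 10, 11, 12, 13, 14, 15}.
Not covered: 7 — 1 point.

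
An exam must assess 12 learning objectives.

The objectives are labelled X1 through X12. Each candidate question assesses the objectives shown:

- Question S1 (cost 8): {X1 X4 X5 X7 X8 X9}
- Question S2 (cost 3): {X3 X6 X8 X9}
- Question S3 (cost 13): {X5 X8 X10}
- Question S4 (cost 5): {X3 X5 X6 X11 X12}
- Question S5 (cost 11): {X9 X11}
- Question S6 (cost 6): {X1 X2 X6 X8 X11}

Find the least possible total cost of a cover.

32

S1, S3, S4, S6 together cover every objective (S1 ∪ S3 ∪ S4 ∪ S6 = {X1, X2, X3, X4, X5, X6, X7, X8, X9, X10, X11, X12}); total cost 8 + 13 + 5 + 6 = 32.
The greedy pick S2, S4, S1, S6, S3 costs 35; no covering selection beats 32.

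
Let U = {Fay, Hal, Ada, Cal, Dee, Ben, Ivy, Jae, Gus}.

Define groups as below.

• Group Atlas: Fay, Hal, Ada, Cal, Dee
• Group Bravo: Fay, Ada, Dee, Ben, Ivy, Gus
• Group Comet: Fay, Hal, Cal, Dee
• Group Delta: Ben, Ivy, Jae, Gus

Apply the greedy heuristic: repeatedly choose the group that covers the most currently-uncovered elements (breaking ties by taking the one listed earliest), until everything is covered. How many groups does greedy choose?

3

Greedy: pick Bravo (covers 6 new) → pick Atlas (covers 2 new) → pick Delta (covers 1 new). Total picks: 3.
(The true minimum cover uses only 2 groups, so greedy is not optimal here.)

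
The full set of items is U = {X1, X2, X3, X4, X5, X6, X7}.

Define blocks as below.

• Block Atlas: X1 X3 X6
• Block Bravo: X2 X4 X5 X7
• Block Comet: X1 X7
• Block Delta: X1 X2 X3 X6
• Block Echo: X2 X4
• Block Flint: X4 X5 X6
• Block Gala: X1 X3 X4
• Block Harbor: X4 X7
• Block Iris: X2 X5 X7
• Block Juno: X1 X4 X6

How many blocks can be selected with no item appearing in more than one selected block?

Comet, Flint are pairwise disjoint (Comet={X1,X7}; Flint={X4,X5,X6}).
Every remaining block overlaps one of these, and no 3 of the listed blocks are pairwise disjoint, so 2 is the maximum.

2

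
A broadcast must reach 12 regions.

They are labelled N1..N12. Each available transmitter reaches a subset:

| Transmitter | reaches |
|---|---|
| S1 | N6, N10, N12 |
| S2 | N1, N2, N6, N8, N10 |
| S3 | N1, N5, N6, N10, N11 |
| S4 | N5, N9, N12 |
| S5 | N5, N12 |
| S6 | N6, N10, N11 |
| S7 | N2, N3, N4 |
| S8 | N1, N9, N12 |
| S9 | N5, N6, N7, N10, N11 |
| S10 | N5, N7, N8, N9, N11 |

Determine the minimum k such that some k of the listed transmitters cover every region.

4

S7 and S8 and S9 and S10 together: S7 ∪ S8 ∪ S9 ∪ S10 = {N1, N2, N3, N4, N5, N6, N7, N8, N9, N10, N11, N12} — every region is covered.
No 3 of the 10 transmitters cover everything (all 120 combinations miss at least one region), so 4 is optimal.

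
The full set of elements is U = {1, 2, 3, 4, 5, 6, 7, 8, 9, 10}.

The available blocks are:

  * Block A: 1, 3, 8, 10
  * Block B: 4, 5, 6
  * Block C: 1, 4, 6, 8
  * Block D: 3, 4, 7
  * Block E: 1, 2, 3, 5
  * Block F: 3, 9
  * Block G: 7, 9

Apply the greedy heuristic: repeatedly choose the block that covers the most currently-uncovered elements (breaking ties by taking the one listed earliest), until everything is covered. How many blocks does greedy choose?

Greedy: pick A (covers 4 new) → pick B (covers 3 new) → pick G (covers 2 new) → pick E (covers 1 new). Total picks: 4.

4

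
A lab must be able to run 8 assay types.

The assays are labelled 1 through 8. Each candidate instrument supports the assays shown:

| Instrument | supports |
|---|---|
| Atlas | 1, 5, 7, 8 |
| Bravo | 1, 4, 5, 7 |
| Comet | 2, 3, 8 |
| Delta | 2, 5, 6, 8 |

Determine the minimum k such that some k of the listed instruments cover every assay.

Take {Bravo, Comet, Delta}. Their union is {1, 2, 3, 4, 5, 6, 7, 8}, which is all 8 assays.
Only Comet contains 3, so Comet is forced; the remaining 5 assays need at least 2 more instruments (each remaining instrument adds at most 4) — so at least 3 instruments are needed, and 3 is optimal.

3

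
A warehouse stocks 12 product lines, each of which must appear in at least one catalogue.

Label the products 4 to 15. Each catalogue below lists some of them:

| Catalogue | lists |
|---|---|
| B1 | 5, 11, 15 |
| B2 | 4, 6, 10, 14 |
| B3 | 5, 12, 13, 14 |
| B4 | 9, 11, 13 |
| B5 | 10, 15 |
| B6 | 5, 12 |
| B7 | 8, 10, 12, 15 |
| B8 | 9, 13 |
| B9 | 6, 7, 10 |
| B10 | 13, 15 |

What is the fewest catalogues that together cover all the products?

Take {B2, B3, B4, B7, B9}. Their union is {4, 5, 6, 7, 8, 9, 10, 11, 12, 13, 14, 15}, which is all 12 products.
No 4 of the 10 catalogues cover everything (all 210 combinations miss at least one product), so 5 is optimal.

5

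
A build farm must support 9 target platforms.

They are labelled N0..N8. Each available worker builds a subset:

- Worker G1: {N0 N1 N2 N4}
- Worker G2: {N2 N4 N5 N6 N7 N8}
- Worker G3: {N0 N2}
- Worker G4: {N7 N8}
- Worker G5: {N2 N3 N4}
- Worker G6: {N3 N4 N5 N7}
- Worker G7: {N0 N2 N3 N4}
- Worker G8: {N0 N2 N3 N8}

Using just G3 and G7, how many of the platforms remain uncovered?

Union of G3, G7 = {N0, N2, N3, N4}.
Not covered: N1, N5, N6, N7, N8 — 5 platforms.

5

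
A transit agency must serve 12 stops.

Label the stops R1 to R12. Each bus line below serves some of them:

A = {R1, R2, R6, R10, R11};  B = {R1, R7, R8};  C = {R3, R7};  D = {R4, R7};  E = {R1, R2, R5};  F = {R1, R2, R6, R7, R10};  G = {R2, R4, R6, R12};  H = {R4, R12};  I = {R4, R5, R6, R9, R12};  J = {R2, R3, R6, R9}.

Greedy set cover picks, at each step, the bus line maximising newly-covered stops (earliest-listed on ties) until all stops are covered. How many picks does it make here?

Greedy: pick A (covers 5 new) → pick I (covers 4 new) → pick B (covers 2 new) → pick C (covers 1 new). Total picks: 4.

4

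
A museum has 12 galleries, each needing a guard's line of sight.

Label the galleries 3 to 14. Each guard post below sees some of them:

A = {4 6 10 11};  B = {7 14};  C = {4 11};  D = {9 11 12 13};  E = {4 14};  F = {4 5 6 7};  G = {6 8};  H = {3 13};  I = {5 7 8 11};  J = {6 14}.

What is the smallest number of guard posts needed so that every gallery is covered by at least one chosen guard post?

A and D and E and H and I together: A ∪ D ∪ E ∪ H ∪ I = {3, 4, 5, 6, 7, 8, 9, 10, 11, 12, 13, 14} — every gallery is covered.
No 4 of the 10 guard posts cover everything (all 210 combinations miss at least one gallery), so 5 is optimal.

5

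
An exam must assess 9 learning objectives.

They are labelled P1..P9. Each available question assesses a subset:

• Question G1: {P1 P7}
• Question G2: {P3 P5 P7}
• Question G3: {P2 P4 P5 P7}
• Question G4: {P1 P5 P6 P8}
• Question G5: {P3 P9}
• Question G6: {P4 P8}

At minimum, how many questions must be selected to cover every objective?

3

G3 and G4 and G5 together: G3 ∪ G4 ∪ G5 = {P1, P2, P3, P4, P5, P6, P7, P8, P9} — every objective is covered.
Each question has at most 4 objectives, and 2·4 = 8 < 9 — so at least 3 questions are needed, and 3 is optimal.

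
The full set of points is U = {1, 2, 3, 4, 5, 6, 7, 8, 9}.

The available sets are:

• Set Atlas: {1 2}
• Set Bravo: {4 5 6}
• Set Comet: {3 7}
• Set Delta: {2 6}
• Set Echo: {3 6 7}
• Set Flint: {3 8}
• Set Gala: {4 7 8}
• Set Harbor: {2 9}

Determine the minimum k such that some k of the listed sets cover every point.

Atlas, Bravo, Comet, Flint, and Harbor cover everything between them: the union {1, 2, 3, 4, 5, 6, 7, 8, 9} is all of U.
No 4 of the 8 sets cover everything (all 70 combinations miss at least one point), so 5 is optimal.

5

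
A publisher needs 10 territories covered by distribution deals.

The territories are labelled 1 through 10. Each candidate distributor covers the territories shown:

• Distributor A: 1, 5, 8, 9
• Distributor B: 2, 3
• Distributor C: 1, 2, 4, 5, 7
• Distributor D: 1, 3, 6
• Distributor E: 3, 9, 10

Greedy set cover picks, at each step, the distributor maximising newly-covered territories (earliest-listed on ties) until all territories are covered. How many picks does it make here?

Greedy: pick C (covers 5 new) → pick E (covers 3 new) → pick A (covers 1 new) → pick D (covers 1 new). Total picks: 4.

4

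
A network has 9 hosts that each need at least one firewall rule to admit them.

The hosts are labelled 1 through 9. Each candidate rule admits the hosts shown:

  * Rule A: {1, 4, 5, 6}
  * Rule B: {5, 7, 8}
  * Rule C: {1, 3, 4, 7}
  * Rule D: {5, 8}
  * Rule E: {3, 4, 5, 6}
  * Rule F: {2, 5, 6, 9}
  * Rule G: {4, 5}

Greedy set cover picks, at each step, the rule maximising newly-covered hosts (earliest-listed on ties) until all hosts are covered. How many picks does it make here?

4

Greedy: pick A (covers 4 new) → pick B (covers 2 new) → pick F (covers 2 new) → pick C (covers 1 new). Total picks: 4.
(The true minimum cover uses only 3 rules, so greedy is not optimal here.)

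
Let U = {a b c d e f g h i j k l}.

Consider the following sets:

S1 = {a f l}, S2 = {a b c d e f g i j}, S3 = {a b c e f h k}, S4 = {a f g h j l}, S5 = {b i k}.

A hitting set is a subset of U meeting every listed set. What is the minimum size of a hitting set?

2

The 2 points {a, k} hit every set.
The sets S4, S5 are pairwise disjoint, so any hitting set needs a separate point for each — at least 2. Hence 2 is optimal.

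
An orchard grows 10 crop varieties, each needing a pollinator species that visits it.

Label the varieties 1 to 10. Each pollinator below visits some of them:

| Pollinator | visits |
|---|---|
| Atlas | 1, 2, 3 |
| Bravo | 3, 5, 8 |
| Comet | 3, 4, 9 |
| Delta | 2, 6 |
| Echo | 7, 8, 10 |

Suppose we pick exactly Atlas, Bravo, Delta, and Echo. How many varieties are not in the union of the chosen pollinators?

2

Union of Atlas, Bravo, Delta, Echo = {1, 2, 3, 5, 6, 7, 8, 10}.
Not covered: 4, 9 — 2 varieties.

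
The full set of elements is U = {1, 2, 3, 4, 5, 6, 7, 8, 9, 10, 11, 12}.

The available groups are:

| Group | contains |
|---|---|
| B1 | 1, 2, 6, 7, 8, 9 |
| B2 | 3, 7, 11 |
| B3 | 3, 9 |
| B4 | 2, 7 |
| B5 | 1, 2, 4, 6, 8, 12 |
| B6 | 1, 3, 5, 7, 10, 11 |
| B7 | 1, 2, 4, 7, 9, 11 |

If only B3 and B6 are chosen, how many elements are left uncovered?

5

Union of B3, B6 = {1, 3, 5, 7, 9, 10, 11}.
Not covered: 2, 4, 6, 8, 12 — 5 elements.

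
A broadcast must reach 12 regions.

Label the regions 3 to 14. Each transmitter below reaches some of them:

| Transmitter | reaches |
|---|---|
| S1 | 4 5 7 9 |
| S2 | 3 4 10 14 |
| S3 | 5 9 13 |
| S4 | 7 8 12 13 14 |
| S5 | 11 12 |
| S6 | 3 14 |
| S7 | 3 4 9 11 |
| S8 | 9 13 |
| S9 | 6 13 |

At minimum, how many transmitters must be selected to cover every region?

S2 and S3 and S4 and S5 and S9 together: S2 ∪ S3 ∪ S4 ∪ S5 ∪ S9 = {3, 4, 5, 6, 7, 8, 9, 10, 11, 12, 13, 14} — every region is covered.
No 4 of the 9 transmitters cover everything (all 126 combinations miss at least one region), so 5 is optimal.

5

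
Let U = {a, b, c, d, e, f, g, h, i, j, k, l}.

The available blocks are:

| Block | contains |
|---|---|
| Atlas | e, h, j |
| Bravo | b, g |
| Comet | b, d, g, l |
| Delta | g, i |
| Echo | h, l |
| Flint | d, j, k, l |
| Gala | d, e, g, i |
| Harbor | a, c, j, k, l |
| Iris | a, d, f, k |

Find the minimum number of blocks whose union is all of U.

Take {Atlas, Comet, Gala, Harbor, Iris}. Their union is {a, b, c, d, e, f, g, h, i, j, k, l}, which is all 12 elements.
No 4 of the 9 blocks cover everything (all 126 combinations miss at least one element), so 5 is optimal.

5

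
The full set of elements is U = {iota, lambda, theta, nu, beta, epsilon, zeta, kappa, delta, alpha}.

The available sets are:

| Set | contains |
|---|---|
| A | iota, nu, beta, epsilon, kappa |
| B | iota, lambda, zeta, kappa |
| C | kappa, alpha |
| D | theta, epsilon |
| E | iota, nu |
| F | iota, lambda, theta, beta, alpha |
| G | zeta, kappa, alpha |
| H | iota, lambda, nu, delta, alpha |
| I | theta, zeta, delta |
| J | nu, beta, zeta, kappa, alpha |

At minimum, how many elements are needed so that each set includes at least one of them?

T = {iota, theta, kappa} meets every set (each contains at least one member of T), and |T| = 3.
The sets C, D, E are pairwise disjoint, so any hitting set needs a separate element for each — at least 3. Hence 3 is optimal.

3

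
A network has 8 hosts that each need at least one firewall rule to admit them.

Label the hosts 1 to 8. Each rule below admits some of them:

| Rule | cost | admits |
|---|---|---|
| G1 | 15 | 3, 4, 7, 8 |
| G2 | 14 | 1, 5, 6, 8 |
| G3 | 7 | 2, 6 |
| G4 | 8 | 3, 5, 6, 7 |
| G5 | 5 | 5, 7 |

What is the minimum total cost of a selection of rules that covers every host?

G1, G2, G3 together cover every host (G1 ∪ G2 ∪ G3 = {1, 2, 3, 4, 5, 6, 7, 8}); total cost 15 + 14 + 7 = 36.
The greedy pick G4, G2, G3, G1 costs 44; no covering selection beats 36.

36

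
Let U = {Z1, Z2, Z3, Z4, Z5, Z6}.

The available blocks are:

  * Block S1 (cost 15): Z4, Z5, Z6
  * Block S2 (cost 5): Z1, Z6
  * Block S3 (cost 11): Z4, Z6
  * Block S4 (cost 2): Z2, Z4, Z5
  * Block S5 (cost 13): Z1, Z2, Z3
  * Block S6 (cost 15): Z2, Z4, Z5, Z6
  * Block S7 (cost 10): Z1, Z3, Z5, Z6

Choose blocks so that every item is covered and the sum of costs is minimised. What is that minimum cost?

S4, S7 together cover every item (S4 ∪ S7 = {Z1, Z2, Z3, Z4, Z5, Z6}); total cost 2 + 10 = 12.
The greedy pick S4, S2, S7 costs 17; no covering selection beats 12.

12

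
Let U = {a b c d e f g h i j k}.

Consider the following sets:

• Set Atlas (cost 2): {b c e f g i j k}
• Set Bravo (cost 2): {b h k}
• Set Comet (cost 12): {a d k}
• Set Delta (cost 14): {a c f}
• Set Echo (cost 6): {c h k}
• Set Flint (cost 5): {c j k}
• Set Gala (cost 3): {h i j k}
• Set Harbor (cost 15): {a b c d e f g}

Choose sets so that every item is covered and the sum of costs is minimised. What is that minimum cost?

Atlas, Bravo, Comet together cover every item (Atlas ∪ Bravo ∪ Comet = {a, b, c, d, e, f, g, h, i, j, k}); total cost 2 + 2 + 12 = 16.
No covering selection has total cost below 16.

16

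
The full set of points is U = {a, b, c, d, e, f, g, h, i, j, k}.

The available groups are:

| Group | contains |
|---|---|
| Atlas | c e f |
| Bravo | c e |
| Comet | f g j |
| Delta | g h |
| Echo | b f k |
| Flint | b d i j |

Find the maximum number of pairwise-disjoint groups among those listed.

Atlas, Delta, Flint are pairwise disjoint (Atlas={c,e,f}; Delta={g,h}; Flint={b,d,i,j}).
Every remaining group overlaps one of these, and no 4 of the listed groups are pairwise disjoint, so 3 is the maximum.

3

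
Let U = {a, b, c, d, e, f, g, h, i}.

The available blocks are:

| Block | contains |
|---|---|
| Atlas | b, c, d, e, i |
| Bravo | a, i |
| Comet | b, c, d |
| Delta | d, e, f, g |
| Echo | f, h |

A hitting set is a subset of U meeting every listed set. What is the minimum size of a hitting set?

3

The 3 points {d, h, i} hit every block.
The blocks Bravo, Comet, Echo are pairwise disjoint, so any hitting set needs a separate point for each — at least 3. Hence 3 is optimal.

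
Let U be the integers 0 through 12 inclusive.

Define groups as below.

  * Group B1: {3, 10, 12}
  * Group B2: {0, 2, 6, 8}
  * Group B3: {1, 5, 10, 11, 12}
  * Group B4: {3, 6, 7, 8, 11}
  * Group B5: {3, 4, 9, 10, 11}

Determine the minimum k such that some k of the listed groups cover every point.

B2, B3, B4, and B5 cover everything between them: the union {0, 1, 2, 3, 4, 5, 6, 7, 8, 9, 10, 11, 12} is all of U.
No 3 of the 5 groups cover everything (all 10 combinations miss at least one point), so 4 is optimal.

4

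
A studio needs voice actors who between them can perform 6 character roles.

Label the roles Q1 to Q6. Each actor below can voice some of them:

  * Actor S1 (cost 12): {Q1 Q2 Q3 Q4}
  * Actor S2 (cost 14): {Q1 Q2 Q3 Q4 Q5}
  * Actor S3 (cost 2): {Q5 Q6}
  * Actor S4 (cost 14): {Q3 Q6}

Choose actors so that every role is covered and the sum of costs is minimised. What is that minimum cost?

S1, S3 together cover every role (S1 ∪ S3 = {Q1, Q2, Q3, Q4, Q5, Q6}); total cost 12 + 2 = 14.
No covering selection has total cost below 14.

14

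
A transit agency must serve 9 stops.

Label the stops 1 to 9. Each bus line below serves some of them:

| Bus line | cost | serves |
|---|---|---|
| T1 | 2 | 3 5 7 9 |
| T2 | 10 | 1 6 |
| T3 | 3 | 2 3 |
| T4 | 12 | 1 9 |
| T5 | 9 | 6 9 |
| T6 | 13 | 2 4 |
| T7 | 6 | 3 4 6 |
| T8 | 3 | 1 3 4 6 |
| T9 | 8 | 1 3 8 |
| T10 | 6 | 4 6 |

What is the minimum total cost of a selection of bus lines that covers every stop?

T1, T3, T8, T9 together cover every stop (T1 ∪ T3 ∪ T8 ∪ T9 = {1, 2, 3, 4, 5, 6, 7, 8, 9}); total cost 2 + 3 + 3 + 8 = 16.
No covering selection has total cost below 16.

16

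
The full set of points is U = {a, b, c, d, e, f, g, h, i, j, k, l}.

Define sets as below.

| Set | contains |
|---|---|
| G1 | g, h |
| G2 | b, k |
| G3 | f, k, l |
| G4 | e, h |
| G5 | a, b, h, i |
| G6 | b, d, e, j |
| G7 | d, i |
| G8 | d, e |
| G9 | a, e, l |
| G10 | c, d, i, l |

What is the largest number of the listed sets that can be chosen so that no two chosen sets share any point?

G1, G2, G7, G9 are pairwise disjoint (G1={g,h}; G2={b,k}; G7={d,i}; G9={a,e,l}).
Every remaining set overlaps one of these, and no 5 of the listed sets are pairwise disjoint, so 4 is the maximum.

4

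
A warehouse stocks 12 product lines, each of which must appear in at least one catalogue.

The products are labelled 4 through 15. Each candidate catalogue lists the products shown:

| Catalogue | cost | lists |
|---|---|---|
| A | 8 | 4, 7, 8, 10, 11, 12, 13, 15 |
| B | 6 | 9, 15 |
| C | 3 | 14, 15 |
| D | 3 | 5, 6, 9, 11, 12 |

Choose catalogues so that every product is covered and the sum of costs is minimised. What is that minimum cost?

A, C, D together cover every product (A ∪ C ∪ D = {4, 5, 6, 7, 8, 9, 10, 11, 12, 13, 14, 15}); total cost 8 + 3 + 3 = 14.
No covering selection has total cost below 14.

14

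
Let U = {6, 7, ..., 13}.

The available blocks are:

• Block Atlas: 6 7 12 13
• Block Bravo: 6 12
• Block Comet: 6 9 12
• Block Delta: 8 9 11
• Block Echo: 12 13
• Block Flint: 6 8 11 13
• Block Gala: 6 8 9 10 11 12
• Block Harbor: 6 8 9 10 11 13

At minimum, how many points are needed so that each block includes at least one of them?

2

Take H = {11, 12}. Each listed block contains at least one of these, so H is a hitting set of size 2.
The blocks Delta, Echo are pairwise disjoint, so any hitting set needs a separate point for each — at least 2. Hence 2 is optimal.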